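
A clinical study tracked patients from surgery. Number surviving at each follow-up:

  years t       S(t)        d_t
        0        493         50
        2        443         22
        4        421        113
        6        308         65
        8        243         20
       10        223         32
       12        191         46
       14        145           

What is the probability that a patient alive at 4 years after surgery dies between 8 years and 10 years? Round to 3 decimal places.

This is the probability of reaching 8 but not 10, conditional on being alive at 4: (S(8) − S(10)) / S(4).
= (243 − 223) / 421 = 20 / 421 = 0.047506.

0.048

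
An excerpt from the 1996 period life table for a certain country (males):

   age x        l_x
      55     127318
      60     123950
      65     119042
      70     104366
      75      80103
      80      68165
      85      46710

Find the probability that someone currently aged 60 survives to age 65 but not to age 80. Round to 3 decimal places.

This is the probability of reaching 65 but not 80, conditional on being alive at 60: (l_65 − l_80) / l_60.
= (119042 − 68165) / 123950 = 50877 / 123950 = 0.410464.

0.410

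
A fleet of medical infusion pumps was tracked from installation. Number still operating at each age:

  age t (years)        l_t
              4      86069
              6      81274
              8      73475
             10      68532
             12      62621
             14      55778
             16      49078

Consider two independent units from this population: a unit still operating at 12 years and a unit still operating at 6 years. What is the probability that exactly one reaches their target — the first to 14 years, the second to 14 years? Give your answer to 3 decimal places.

0.354

p₁ = l_14/l_12 = 55778/62621 = 0.890724; p₂ = l_14/l_6 = 55778/81274 = 0.686296.
P(exactly one) = p₁(1−p₂) + (1−p₁)p₂ = 0.279424 + 0.074996 = 0.354419.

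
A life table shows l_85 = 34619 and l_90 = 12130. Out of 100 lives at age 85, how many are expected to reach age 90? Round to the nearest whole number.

The relevant probability is 12130/34619 = 0.350386.
Expected number = 100 × 0.350386 = 35.

35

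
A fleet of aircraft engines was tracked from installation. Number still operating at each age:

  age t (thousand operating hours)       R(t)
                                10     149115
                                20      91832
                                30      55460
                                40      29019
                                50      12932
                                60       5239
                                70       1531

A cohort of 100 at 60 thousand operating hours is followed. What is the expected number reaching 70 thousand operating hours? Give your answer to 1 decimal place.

29.2

The relevant probability is 1531/5239 = 0.292231.
Expected number = 100 × 0.292231 = 29.2.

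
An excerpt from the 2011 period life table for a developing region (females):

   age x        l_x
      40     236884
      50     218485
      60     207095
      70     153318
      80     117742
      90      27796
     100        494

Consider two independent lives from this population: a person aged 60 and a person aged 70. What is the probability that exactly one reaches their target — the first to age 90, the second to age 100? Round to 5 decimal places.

0.13658

p₁ = l_90/l_60 = 27796/207095 = 0.134219; p₂ = l_100/l_70 = 494/153318 = 0.003222.
P(exactly one) = p₁(1−p₂) + (1−p₁)p₂ = 0.133787 + 0.002790 = 0.136576.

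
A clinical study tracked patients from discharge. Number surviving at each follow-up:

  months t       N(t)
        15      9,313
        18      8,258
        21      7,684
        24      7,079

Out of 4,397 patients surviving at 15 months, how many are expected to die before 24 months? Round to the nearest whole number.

1055

The relevant probability is 1 − 7,079/9,313 = 0.239880.
Expected number = 4,397 × 0.239880 = 1055.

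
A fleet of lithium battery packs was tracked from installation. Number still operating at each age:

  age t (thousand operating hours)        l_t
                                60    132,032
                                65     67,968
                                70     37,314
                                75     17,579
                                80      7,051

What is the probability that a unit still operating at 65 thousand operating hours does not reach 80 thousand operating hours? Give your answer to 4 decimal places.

0.8963

P(fail before 80 | operational at 65) = 1 − l_80/l_65 = 1 − 7,051/67,968 = (60,917)/67,968 = 0.896260.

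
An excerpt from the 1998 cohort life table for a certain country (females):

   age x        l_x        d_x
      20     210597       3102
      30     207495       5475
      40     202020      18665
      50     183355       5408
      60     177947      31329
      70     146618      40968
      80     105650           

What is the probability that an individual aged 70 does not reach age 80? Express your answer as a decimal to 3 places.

P(die before 80 | alive at 70) = 1 − l_80/l_70 = 1 − 105650/146618 = (40968)/146618 = 0.279420.

0.279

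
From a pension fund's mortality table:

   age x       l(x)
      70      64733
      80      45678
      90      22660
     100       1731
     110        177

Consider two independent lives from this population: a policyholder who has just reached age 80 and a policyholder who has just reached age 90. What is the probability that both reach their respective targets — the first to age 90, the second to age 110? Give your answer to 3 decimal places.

0.004

p₁ = l(90)/l(80) = 22660/45678 = 0.496081; p₂ = l(110)/l(90) = 177/22660 = 0.007811.
P(both) = p₁ × p₂ = 0.496081 × 0.007811 = 0.003875.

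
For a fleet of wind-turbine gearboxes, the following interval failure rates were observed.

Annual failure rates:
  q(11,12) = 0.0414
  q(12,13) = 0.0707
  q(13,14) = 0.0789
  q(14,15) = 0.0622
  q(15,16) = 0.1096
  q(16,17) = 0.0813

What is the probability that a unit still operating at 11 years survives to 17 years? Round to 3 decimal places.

0.629

Survival from 11 to 17 is the product of surviving each interval: (1 − 0.0414) × (1 − 0.0707) × (1 − 0.0789) × (1 − 0.0622) × (1 − 0.1096) × (1 − 0.0813).
= 0.9586 × 0.9293 × 0.9211 × 0.9378 × 0.8904 × 0.9187 = 0.629462.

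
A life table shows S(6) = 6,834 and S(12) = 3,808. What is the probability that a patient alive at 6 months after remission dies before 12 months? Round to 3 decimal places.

P(die before 12 | alive at 6) = 1 − S(12)/S(6) = 1 − 3,808/6,834 = (3,026)/6,834 = 0.442786.

0.443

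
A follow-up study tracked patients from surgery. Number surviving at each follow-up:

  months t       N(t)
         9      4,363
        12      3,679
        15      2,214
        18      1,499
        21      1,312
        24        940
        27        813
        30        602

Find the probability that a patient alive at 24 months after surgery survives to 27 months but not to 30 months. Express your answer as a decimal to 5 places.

This is the probability of reaching 27 but not 30, conditional on being alive at 24: (N(27) − N(30)) / N(24).
= (813 − 602) / 940 = 211 / 940 = 0.224468.

0.22447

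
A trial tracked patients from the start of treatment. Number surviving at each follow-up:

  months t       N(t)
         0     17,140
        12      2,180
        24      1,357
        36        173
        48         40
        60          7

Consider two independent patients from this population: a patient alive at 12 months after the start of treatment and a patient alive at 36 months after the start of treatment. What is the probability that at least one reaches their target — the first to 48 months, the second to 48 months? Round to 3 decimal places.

0.245

p₁ = N(48)/N(12) = 40/2,180 = 0.018349; p₂ = N(48)/N(36) = 40/173 = 0.231214.
P(at least one) = 1 − (1−p₁)(1−p₂) = 1 − 0.981651 × 0.768786 = 0.245320.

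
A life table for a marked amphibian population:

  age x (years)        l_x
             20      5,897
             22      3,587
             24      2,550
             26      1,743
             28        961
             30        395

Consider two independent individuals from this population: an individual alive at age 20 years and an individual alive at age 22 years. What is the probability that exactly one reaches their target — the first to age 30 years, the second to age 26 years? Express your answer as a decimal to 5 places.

p₁ = l_30/l_20 = 395/5,897 = 0.066983; p₂ = l_26/l_22 = 1,743/3,587 = 0.485921.
P(exactly one) = p₁(1−p₂) + (1−p₁)p₂ = 0.034435 + 0.453373 = 0.487807.

0.48781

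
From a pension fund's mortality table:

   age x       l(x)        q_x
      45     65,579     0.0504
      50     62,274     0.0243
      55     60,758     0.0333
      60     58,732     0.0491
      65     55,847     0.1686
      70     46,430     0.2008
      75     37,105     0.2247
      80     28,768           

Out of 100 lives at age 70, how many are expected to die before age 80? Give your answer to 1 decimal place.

The relevant probability is 1 − 28,768/46,430 = 0.380401.
Expected number = 100 × 0.380401 = 38.0.

38.0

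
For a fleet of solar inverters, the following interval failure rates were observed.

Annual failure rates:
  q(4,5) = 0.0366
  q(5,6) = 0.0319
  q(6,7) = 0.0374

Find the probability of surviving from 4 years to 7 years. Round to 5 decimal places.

The overall survival probability is (1 − 0.0366) × (1 − 0.0319) × (1 − 0.0374).
= 0.9634 × 0.9681 × 0.9626 = 0.897786.

0.89779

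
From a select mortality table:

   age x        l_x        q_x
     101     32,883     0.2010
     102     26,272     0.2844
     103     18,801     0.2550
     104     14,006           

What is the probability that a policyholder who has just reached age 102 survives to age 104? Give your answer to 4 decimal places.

0.5331

We want 2p102 = l_104/l_102.
The conditional survival probability is l_104/l_102 = 14,006/26,272 = 0.533115.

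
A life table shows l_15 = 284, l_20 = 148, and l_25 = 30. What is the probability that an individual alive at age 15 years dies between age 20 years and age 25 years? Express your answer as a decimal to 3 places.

This is the probability of reaching 20 but not 25, conditional on being alive at 15: (l_20 − l_25) / l_15.
= (148 − 30) / 284 = 118 / 284 = 0.415493.

0.415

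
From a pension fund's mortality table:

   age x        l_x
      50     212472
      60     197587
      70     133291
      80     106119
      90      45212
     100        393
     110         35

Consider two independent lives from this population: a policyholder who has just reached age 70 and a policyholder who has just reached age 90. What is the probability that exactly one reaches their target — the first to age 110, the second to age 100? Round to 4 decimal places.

0.0090

p₁ = l_110/l_70 = 35/133291 = 0.000263; p₂ = l_100/l_90 = 393/45212 = 0.008692.
P(exactly one) = p₁(1−p₂) + (1−p₁)p₂ = 0.000261 + 0.008690 = 0.008950.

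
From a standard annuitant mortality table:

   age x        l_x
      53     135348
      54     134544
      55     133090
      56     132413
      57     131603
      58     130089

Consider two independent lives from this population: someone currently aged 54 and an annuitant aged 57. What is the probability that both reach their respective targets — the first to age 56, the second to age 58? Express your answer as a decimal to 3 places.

p₁ = l_56/l_54 = 132413/134544 = 0.984161; p₂ = l_58/l_57 = 130089/131603 = 0.988496.
P(both) = p₁ × p₂ = 0.984161 × 0.988496 = 0.972839.

0.973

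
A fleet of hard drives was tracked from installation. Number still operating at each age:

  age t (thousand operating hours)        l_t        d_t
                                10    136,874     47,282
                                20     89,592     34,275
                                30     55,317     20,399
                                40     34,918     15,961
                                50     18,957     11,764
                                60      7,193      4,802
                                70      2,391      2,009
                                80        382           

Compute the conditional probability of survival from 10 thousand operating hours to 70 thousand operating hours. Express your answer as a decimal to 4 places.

The conditional survival probability is l_70/l_10 = 2,391/136,874 = 0.017469.

0.0175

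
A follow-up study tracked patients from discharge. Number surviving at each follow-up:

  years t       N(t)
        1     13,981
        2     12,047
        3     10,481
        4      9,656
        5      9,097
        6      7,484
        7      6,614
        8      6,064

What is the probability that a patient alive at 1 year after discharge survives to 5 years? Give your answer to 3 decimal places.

The conditional survival probability is N(5)/N(1) = 9,097/13,981 = 0.650669.

0.651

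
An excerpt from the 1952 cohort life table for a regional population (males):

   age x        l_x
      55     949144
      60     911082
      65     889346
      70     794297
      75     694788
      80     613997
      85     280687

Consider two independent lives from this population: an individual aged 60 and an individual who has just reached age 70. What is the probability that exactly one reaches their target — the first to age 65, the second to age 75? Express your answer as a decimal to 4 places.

0.1432

p₁ = l_65/l_60 = 889346/911082 = 0.976143; p₂ = l_75/l_70 = 694788/794297 = 0.874721.
P(exactly one) = p₁(1−p₂) + (1−p₁)p₂ = 0.122290 + 0.020868 = 0.143158.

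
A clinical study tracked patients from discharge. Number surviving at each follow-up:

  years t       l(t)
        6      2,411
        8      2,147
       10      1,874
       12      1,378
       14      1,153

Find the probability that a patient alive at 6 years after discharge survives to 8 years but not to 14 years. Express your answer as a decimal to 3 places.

This is the probability of reaching 8 but not 14, conditional on being alive at 6: (l(8) − l(14)) / l(6).
= (2,147 − 1,153) / 2,411 = 994 / 2,411 = 0.412277.

0.412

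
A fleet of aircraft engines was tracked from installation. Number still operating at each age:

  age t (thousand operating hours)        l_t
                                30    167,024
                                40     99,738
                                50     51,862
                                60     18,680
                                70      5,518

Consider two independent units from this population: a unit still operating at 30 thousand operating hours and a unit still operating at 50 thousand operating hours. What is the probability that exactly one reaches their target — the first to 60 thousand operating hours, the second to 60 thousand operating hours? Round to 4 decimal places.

0.3915

p₁ = l_60/l_30 = 18,680/167,024 = 0.111840; p₂ = l_60/l_50 = 18,680/51,862 = 0.360187.
P(exactly one) = p₁(1−p₂) + (1−p₁)p₂ = 0.071557 + 0.319904 = 0.391460.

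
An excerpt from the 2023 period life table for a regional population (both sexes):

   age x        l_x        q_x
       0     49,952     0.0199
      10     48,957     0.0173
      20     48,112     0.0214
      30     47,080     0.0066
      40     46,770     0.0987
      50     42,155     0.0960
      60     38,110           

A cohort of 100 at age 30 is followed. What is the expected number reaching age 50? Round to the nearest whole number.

90

The relevant probability is 42,155/47,080 = 0.895391.
Expected number = 100 × 0.895391 = 90.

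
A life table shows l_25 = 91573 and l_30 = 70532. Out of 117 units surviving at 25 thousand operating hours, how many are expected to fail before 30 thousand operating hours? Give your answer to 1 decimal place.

The relevant probability is 1 − 70532/91573 = 0.229773.
Expected number = 117 × 0.229773 = 26.9.

26.9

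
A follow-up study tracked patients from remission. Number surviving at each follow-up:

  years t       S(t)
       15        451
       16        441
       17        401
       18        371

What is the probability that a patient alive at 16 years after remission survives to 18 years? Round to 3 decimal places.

0.841

The conditional survival probability is S(18)/S(16) = 371/441 = 0.841270.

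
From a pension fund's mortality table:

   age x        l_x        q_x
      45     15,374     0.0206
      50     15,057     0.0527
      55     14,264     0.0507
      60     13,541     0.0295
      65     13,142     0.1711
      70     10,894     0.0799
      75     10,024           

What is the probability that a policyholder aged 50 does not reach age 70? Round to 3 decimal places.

P(die before 70 | alive at 50) = 1 − l_70/l_50 = 1 − 10,894/15,057 = (4,163)/15,057 = 0.276483.

0.276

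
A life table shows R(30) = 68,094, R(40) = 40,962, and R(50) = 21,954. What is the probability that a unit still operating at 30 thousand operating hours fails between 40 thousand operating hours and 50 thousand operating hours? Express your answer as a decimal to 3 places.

0.279

This is the probability of reaching 40 but not 50, conditional on being operational at 30: (R(40) − R(50)) / R(30).
= (40,962 − 21,954) / 68,094 = 19,008 / 68,094 = 0.279144.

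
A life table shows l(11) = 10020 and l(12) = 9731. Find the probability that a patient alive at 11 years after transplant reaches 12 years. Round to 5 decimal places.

0.97116

The conditional survival probability is l(12)/l(11) = 9731/10020 = 0.971158.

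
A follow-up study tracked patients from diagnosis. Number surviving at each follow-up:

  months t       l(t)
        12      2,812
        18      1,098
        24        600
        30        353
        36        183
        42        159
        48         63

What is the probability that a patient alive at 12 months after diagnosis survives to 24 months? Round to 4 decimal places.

0.2134

The conditional survival probability is l(24)/l(12) = 600/2,812 = 0.213371.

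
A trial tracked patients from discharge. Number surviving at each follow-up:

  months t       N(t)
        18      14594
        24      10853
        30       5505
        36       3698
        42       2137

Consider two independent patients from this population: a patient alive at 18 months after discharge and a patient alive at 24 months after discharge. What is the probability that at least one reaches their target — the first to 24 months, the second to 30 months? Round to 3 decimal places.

0.874

p₁ = N(24)/N(18) = 10853/14594 = 0.743662; p₂ = N(30)/N(24) = 5505/10853 = 0.507233.
P(at least one) = 1 − (1−p₁)(1−p₂) = 1 − 0.256338 × 0.492767 = 0.873685.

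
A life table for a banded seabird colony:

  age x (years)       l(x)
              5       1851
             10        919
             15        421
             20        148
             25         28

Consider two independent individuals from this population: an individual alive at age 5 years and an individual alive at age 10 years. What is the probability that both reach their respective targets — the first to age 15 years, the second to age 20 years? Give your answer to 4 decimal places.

p₁ = l(15)/l(5) = 421/1851 = 0.227445; p₂ = l(20)/l(10) = 148/919 = 0.161045.
P(both) = p₁ × p₂ = 0.227445 × 0.161045 = 0.036629.

0.0366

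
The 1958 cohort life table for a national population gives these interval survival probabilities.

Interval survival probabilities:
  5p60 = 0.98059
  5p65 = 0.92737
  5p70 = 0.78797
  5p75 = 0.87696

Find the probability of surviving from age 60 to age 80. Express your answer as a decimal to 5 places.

Survival from 60 to 80 is the product of surviving each interval: 0.98059 × 0.92737 × 0.78797 × 0.87696.
= 0.628391.

0.62839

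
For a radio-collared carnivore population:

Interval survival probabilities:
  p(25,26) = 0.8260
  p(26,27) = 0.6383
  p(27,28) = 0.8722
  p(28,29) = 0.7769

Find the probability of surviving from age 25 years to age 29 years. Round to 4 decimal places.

The overall survival probability is 0.8260 × 0.6383 × 0.8722 × 0.7769.
= 0.357261.

0.3573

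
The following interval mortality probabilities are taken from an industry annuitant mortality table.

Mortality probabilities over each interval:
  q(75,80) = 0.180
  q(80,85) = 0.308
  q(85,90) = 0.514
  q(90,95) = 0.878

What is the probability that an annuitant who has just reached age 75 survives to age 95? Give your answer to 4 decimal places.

0.0336

The overall survival probability is (1 − 0.180) × (1 − 0.308) × (1 − 0.514) × (1 − 0.878).
= 0.820 × 0.692 × 0.486 × 0.122 = 0.033645.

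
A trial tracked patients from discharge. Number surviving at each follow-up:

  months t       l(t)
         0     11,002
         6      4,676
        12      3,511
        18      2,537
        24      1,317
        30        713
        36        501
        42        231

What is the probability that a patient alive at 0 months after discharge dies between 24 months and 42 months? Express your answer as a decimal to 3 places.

0.099

This is the probability of reaching 24 but not 42, conditional on being alive at 0: (l(24) − l(42)) / l(0).
= (1,317 − 231) / 11,002 = 1,086 / 11,002 = 0.098709.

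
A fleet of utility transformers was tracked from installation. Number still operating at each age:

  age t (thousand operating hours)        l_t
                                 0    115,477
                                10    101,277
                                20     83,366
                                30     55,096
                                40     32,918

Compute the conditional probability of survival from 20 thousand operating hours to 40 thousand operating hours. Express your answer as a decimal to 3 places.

0.395

The conditional survival probability is l_40/l_20 = 32,918/83,366 = 0.394861.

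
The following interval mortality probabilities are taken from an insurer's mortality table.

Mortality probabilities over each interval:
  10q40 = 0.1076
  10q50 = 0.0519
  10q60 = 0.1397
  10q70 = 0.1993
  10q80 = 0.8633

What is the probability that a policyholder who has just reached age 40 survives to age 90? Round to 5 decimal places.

Survival from 40 to 90 is the product of surviving each interval: (1 − 0.1076) × (1 − 0.0519) × (1 − 0.1397) × (1 − 0.1993) × (1 − 0.8633).
= 0.8924 × 0.9481 × 0.8603 × 0.8007 × 0.1367 = 0.079671.

0.07967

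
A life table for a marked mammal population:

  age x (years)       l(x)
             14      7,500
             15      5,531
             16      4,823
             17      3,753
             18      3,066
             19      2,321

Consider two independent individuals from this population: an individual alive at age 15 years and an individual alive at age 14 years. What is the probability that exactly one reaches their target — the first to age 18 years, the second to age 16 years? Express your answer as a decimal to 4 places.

p₁ = l(18)/l(15) = 3,066/5,531 = 0.554330; p₂ = l(16)/l(14) = 4,823/7,500 = 0.643067.
P(exactly one) = p₁(1−p₂) + (1−p₁)p₂ = 0.197859 + 0.286596 = 0.484454.

0.4845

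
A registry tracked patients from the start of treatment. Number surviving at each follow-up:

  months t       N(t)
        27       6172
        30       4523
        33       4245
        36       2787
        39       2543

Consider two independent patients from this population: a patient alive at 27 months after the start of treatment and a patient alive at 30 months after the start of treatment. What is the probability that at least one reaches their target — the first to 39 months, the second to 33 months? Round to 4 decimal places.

0.9639

p₁ = N(39)/N(27) = 2543/6172 = 0.412022; p₂ = N(33)/N(30) = 4245/4523 = 0.938536.
P(at least one) = 1 − (1−p₁)(1−p₂) = 1 − 0.587978 × 0.061464 = 0.963861.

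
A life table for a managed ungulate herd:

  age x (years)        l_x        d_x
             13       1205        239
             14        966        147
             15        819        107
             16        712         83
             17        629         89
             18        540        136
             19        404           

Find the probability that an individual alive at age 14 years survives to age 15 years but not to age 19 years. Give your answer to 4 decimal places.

This is the probability of reaching 15 but not 19, conditional on being alive at 14: (l_15 − l_19) / l_14.
= (819 − 404) / 966 = 415 / 966 = 0.429607.

0.4296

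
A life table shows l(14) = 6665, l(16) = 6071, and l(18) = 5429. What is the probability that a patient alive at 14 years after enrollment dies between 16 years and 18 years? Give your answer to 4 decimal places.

This is the probability of reaching 16 but not 18, conditional on being alive at 14: (l(16) − l(18)) / l(14).
= (6071 − 5429) / 6665 = 642 / 6665 = 0.096324.

0.0963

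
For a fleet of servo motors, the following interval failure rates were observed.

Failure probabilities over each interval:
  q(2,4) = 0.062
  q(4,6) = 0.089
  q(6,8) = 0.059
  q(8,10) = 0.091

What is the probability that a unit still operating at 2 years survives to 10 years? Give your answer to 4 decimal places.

0.7309

Chaining the interval survival probabilities: (1 − 0.062) × (1 − 0.089) × (1 − 0.059) × (1 − 0.091).
= 0.938 × 0.911 × 0.941 × 0.909 = 0.730928.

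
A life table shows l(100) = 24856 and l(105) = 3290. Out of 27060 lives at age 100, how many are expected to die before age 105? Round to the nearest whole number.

23478

The relevant probability is 1 − 3290/24856 = 0.867638.
Expected number = 27060 × 0.867638 = 23478.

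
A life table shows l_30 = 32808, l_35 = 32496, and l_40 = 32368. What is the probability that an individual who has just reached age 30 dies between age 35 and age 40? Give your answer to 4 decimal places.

We want 5|5q30 = (l_35 − l_40)/l_30.
This is the probability of reaching 35 but not 40, conditional on being alive at 30: (l_35 − l_40) / l_30.
= (32496 − 32368) / 32808 = 128 / 32808 = 0.003901.

0.0039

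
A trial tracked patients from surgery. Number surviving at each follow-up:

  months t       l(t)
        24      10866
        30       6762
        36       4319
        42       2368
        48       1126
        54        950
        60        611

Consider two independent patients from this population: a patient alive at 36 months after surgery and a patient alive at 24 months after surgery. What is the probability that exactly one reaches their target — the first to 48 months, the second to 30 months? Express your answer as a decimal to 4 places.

p₁ = l(48)/l(36) = 1126/4319 = 0.260708; p₂ = l(30)/l(24) = 6762/10866 = 0.622308.
P(exactly one) = p₁(1−p₂) + (1−p₁)p₂ = 0.098467 + 0.460067 = 0.558535.

0.5585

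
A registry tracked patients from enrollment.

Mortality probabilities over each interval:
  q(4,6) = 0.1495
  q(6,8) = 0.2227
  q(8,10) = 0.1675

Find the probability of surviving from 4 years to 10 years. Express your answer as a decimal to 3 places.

P(survive 4→10) = (1 − 0.1495) × (1 − 0.2227) × (1 − 0.1675).
= 0.8505 × 0.7773 × 0.8325 = 0.550360.

0.550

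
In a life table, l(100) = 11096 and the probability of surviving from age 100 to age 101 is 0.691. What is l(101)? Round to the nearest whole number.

l(101) = l(100) × p = 11096 × 0.691 = 7667.

7667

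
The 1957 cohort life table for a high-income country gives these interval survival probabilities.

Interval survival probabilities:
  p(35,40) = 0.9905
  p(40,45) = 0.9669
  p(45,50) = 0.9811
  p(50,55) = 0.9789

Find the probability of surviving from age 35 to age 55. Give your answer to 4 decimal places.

Survival from 35 to 55 is the product of surviving each interval: 0.9905 × 0.9669 × 0.9811 × 0.9789.
= 0.919788.

0.9198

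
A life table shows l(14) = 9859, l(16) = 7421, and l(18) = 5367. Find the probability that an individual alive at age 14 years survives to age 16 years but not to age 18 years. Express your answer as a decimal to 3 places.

This is the probability of reaching 16 but not 18, conditional on being alive at 14: (l(16) − l(18)) / l(14).
= (7421 − 5367) / 9859 = 2054 / 9859 = 0.208338.

0.208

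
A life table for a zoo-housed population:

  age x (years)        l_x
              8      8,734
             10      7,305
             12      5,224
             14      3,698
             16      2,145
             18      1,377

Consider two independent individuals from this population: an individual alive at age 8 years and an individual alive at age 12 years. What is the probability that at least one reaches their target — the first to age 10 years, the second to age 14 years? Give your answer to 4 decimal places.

0.9522

p₁ = l_10/l_8 = 7,305/8,734 = 0.836387; p₂ = l_14/l_12 = 3,698/5,224 = 0.707887.
P(at least one) = 1 − (1−p₁)(1−p₂) = 1 − 0.163613 × 0.292113 = 0.952207.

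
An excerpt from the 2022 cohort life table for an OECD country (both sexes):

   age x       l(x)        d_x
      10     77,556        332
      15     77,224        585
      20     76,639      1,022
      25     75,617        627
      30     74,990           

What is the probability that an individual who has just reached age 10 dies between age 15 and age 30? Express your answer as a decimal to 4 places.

0.0288

This is the probability of reaching 15 but not 30, conditional on being alive at 10: (l(15) − l(30)) / l(10).
= (77,224 − 74,990) / 77,556 = 2,234 / 77,556 = 0.028805.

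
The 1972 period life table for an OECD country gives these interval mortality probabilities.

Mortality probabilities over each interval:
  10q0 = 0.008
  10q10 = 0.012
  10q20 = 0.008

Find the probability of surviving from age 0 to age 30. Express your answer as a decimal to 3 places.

0.972

Survival from 0 to 30 is the product of surviving each interval: (1 − 0.008) × (1 − 0.012) × (1 − 0.008).
= 0.992 × 0.988 × 0.992 = 0.972255.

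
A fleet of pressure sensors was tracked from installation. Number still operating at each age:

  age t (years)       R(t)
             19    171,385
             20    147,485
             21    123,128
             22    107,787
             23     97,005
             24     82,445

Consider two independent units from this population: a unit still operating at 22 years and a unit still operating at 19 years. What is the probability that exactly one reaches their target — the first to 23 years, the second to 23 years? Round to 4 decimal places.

0.4472

p₁ = R(23)/R(22) = 97,005/107,787 = 0.899969; p₂ = R(23)/R(19) = 97,005/171,385 = 0.566006.
P(exactly one) = p₁(1−p₂) + (1−p₁)p₂ = 0.390581 + 0.056618 = 0.447199.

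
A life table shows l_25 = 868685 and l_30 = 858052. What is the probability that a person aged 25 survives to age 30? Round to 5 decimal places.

We want 5p25 = l_30/l_25.
The conditional survival probability is l_30/l_25 = 858052/868685 = 0.987760.

0.98776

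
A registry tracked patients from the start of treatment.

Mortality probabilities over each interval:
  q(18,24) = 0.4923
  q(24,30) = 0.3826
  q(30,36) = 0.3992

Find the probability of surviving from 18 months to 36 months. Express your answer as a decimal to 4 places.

Survival from 18 to 36 is the product of surviving each interval: (1 − 0.4923) × (1 − 0.3826) × (1 − 0.3992).
= 0.5077 × 0.6174 × 0.6008 = 0.188323.

0.1883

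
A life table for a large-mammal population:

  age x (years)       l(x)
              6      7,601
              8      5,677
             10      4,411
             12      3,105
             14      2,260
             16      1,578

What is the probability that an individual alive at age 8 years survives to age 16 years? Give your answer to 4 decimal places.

The conditional survival probability is l(16)/l(8) = 1,578/5,677 = 0.277964.

0.2780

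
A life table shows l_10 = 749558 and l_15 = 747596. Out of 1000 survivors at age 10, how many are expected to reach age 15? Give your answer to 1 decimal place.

The relevant probability is 747596/749558 = 0.997382.
Expected number = 1000 × 0.997382 = 997.4.

997.4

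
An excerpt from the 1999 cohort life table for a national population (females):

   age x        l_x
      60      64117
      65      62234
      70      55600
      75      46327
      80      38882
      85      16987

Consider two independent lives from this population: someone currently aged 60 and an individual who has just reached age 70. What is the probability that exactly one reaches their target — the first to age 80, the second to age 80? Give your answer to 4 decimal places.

0.4576

p₁ = l_80/l_60 = 38882/64117 = 0.606423; p₂ = l_80/l_70 = 38882/55600 = 0.699317.
P(exactly one) = p₁(1−p₂) + (1−p₁)p₂ = 0.182341 + 0.275235 = 0.457576.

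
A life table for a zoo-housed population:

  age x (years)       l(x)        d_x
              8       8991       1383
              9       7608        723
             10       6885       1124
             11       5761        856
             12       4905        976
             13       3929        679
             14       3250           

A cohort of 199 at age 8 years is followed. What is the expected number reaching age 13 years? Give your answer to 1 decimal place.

87.0

The relevant probability is 3929/8991 = 0.436993.
Expected number = 199 × 0.436993 = 87.0.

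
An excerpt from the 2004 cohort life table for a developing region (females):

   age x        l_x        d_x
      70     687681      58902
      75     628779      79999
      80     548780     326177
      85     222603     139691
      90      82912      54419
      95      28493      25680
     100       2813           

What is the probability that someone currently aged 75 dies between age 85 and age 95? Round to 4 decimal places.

We want 10|10q75 = (l_85 − l_95)/l_75.
This is the probability of reaching 85 but not 95, conditional on being alive at 75: (l_85 − l_95) / l_75.
= (222603 − 28493) / 628779 = 194110 / 628779 = 0.308709.

0.3087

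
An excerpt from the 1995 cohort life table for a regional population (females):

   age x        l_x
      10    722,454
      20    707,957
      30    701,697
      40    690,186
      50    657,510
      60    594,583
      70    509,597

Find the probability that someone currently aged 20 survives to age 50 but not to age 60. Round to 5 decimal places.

0.08889

We want 30|10q20 = (l_50 − l_60)/l_20.
This is the probability of reaching 50 but not 60, conditional on being alive at 20: (l_50 − l_60) / l_20.
= (657,510 − 594,583) / 707,957 = 62,927 / 707,957 = 0.088885.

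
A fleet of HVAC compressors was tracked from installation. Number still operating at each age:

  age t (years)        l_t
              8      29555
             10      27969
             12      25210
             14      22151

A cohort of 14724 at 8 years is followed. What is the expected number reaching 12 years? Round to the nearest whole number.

The relevant probability is 25210/29555 = 0.852986.
Expected number = 14724 × 0.852986 = 12559.

12559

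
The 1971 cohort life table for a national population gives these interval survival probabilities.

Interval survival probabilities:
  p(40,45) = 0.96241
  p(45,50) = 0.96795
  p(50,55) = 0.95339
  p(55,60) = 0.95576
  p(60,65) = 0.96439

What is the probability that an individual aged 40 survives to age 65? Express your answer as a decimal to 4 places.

Survival from 40 to 65 is the product of surviving each interval: 0.96241 × 0.96795 × 0.95339 × 0.95576 × 0.96439.
= 0.818625.

0.8186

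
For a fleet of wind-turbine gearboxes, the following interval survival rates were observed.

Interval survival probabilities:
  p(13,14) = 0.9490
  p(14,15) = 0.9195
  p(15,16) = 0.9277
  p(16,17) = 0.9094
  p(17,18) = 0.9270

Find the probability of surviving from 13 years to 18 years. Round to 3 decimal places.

Chaining the interval survival probabilities: 0.9490 × 0.9195 × 0.9277 × 0.9094 × 0.9270.
= 0.682433.

0.682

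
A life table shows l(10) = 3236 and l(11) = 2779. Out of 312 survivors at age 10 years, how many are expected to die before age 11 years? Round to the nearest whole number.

The relevant probability is 1 − 2779/3236 = 0.141224.
Expected number = 312 × 0.141224 = 44.

44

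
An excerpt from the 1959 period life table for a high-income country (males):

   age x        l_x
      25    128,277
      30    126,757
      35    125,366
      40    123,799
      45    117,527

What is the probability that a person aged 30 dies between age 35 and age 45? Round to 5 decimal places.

0.06184

We want 5|10q30 = (l_35 − l_45)/l_30.
This is the probability of reaching 35 but not 45, conditional on being alive at 30: (l_35 − l_45) / l_30.
= (125,366 − 117,527) / 126,757 = 7,839 / 126,757 = 0.061843.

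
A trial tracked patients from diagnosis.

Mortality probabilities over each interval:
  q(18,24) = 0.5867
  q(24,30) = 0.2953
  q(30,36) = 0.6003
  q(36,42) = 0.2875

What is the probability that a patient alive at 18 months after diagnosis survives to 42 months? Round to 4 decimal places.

0.0829

P(survive 18→42) = (1 − 0.5867) × (1 − 0.2953) × (1 − 0.6003) × (1 − 0.2875).
= 0.4133 × 0.7047 × 0.3997 × 0.7125 = 0.082945.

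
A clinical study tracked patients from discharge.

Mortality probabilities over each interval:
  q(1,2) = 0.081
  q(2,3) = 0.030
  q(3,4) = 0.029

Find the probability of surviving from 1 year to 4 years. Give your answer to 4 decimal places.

0.8656

The overall survival probability is (1 − 0.081) × (1 − 0.030) × (1 − 0.029).
= 0.919 × 0.970 × 0.971 = 0.865579.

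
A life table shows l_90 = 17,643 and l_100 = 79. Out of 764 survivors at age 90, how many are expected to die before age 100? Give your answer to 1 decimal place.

760.6

The relevant probability is 1 − 79/17,643 = 0.995522.
Expected number = 764 × 0.995522 = 760.6.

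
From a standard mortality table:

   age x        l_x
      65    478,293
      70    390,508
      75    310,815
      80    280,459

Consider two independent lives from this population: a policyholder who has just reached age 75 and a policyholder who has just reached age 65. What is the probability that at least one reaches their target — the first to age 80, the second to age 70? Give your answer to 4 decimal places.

0.9821

p₁ = l_80/l_75 = 280,459/310,815 = 0.902334; p₂ = l_70/l_65 = 390,508/478,293 = 0.816462.
P(at least one) = 1 − (1−p₁)(1−p₂) = 1 − 0.097666 × 0.183538 = 0.982075.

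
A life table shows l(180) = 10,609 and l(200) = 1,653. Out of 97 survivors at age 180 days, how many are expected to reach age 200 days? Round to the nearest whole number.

The relevant probability is 1,653/10,609 = 0.155811.
Expected number = 97 × 0.155811 = 15.

15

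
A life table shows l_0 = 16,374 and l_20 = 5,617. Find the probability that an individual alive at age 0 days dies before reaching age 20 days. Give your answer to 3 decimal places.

0.657

P(die before 20 | alive at 0) = 1 − l_20/l_0 = 1 − 5,617/16,374 = (10,757)/16,374 = 0.656956.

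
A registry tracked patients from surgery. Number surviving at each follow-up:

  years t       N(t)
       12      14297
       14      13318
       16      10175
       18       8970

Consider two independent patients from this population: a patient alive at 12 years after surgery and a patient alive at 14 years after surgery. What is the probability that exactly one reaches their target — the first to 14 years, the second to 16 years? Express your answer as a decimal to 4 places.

p₁ = N(14)/N(12) = 13318/14297 = 0.931524; p₂ = N(16)/N(14) = 10175/13318 = 0.764004.
P(exactly one) = p₁(1−p₂) + (1−p₁)p₂ = 0.219836 + 0.052316 = 0.272152.

0.2722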